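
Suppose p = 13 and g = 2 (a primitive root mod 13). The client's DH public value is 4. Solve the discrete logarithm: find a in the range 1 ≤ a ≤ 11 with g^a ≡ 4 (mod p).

2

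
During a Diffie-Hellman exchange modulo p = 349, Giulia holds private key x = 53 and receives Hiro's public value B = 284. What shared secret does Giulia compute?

314

Shared key K = 284^53 mod 349.
284^1 ≡ 284 (mod 349)
284^2 = (284^1)^2 ≡ 284^2 = 80656 ≡ 37 (mod 349)
284^4 = (284^2)^2 ≡ 37^2 = 1369 ≡ 322 (mod 349)
284^8 = (284^4)^2 ≡ 322^2 = 103684 ≡ 31 (mod 349)
284^16 = (284^8)^2 ≡ 31^2 = 961 ≡ 263 (mod 349)
284^32 = (284^16)^2 ≡ 263^2 = 69169 ≡ 67 (mod 349)
284^53 = 284^32 · 284^16 · 284^4 · 284^1 ≡ 67 · 263 · 322 · 284 ≡ 314 (mod 349).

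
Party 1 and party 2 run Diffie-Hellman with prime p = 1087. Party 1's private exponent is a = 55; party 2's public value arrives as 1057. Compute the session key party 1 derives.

Shared key K = 1057^55 mod 1087.
1057^1 ≡ 1057 (mod 1087)
1057^2 = (1057^1)^2 ≡ 1057^2 = 1117249 ≡ 900 (mod 1087)
1057^4 = (1057^2)^2 ≡ 900^2 = 810000 ≡ 185 (mod 1087)
1057^8 = (1057^4)^2 ≡ 185^2 = 34225 ≡ 528 (mod 1087)
1057^16 = (1057^8)^2 ≡ 528^2 = 278784 ≡ 512 (mod 1087)
1057^32 = (1057^16)^2 ≡ 512^2 = 262144 ≡ 177 (mod 1087)
1057^55 = 1057^32 · 1057^16 · 1057^4 · 1057^2 · 1057^1 ≡ 177 · 512 · 185 · 900 · 1057 ≡ 951 (mod 1087).

951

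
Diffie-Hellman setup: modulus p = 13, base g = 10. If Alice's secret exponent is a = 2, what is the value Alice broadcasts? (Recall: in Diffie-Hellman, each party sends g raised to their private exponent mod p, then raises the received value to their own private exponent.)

9

Public value = 10^2 mod 13.
10^1 ≡ 10 (mod 13)
10^2 = (10^1)^2 ≡ 10^2 = 100 ≡ 9 (mod 13)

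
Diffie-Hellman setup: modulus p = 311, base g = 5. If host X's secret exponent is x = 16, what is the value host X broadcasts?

81

Public value = 5^16 mod 311.
5^1 ≡ 5 (mod 311)
5^2 = (5^1)^2 ≡ 5^2 = 25 ≡ 25 (mod 311)
5^4 = (5^2)^2 ≡ 25^2 = 625 ≡ 3 (mod 311)
5^8 = (5^4)^2 ≡ 3^2 = 9 ≡ 9 (mod 311)
5^16 = (5^8)^2 ≡ 9^2 = 81 ≡ 81 (mod 311)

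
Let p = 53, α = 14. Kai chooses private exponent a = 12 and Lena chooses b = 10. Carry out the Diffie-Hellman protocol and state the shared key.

Kai sends A = α^a mod p = 14^12 mod 53.
14^1 ≡ 14 (mod 53)
14^2 = (14^1)^2 ≡ 14^2 = 196 ≡ 37 (mod 53)
14^4 = (14^2)^2 ≡ 37^2 = 1369 ≡ 44 (mod 53)
14^8 = (14^4)^2 ≡ 44^2 = 1936 ≡ 28 (mod 53)
14^12 = 14^8 · 14^4 ≡ 28 · 44 ≡ 13 (mod 53).
So A = 13. Lena then computes K = A^b mod p = 13^10 mod 53.
13^1 ≡ 13 (mod 53)
13^2 = (13^1)^2 ≡ 13^2 = 169 ≡ 10 (mod 53)
13^4 = (13^2)^2 ≡ 10^2 = 100 ≡ 47 (mod 53)
13^8 = (13^4)^2 ≡ 47^2 = 2209 ≡ 36 (mod 53)
13^10 = 13^8 · 13^2 ≡ 36 · 10 ≡ 42 (mod 53).

42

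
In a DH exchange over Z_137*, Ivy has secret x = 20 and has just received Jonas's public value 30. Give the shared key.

Shared key K = 30^20 mod 137.
30^1 ≡ 30 (mod 137)
30^2 = (30^1)^2 ≡ 30^2 = 900 ≡ 78 (mod 137)
30^4 = (30^2)^2 ≡ 78^2 = 6084 ≡ 56 (mod 137)
30^8 = (30^4)^2 ≡ 56^2 = 3136 ≡ 122 (mod 137)
30^16 = (30^8)^2 ≡ 122^2 = 14884 ≡ 88 (mod 137)
30^20 = 30^16 · 30^4 ≡ 88 · 56 ≡ 133 (mod 137).

133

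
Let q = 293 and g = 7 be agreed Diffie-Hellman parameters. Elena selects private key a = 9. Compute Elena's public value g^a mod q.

Public value = 7^9 mod 293.
7^1 ≡ 7 (mod 293)
7^2 = (7^1)^2 ≡ 7^2 = 49 ≡ 49 (mod 293)
7^4 = (7^2)^2 ≡ 49^2 = 2401 ≡ 57 (mod 293)
7^8 = (7^4)^2 ≡ 57^2 = 3249 ≡ 26 (mod 293)
7^9 = 7^8 · 7^1 ≡ 26 · 7 ≡ 182 (mod 293).

182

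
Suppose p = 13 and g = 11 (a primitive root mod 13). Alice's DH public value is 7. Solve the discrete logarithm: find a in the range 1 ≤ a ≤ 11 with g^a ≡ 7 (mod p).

Try successive powers of 11 modulo 13:
11^1 ≡ 11
11^2 ≡ 4
11^3 ≡ 5
11^4 ≡ 3
11^5 ≡ 7
Found: a = 5.

5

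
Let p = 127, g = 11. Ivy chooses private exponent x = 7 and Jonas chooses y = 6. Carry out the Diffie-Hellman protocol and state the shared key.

19

Ivy sends A = g^x mod p = 11^7 mod 127.
11^1 ≡ 11 (mod 127)
11^2 = (11^1)^2 ≡ 11^2 = 121 ≡ 121 (mod 127)
11^4 = (11^2)^2 ≡ 121^2 = 14641 ≡ 36 (mod 127)
11^7 = 11^4 · 11^2 · 11^1 ≡ 36 · 121 · 11 ≡ 37 (mod 127).
So A = 37. Jonas then computes K = A^y mod p = 37^6 mod 127.
37^1 ≡ 37 (mod 127)
37^2 = (37^1)^2 ≡ 37^2 = 1369 ≡ 99 (mod 127)
37^4 = (37^2)^2 ≡ 99^2 = 9801 ≡ 22 (mod 127)
37^6 = 37^4 · 37^2 ≡ 22 · 99 ≡ 19 (mod 127).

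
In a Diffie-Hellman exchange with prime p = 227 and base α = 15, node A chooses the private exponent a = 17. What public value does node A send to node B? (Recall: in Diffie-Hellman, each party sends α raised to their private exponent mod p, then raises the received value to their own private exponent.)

Public value = 15^{17} \pmod{227}.
15^1 ≡ 15 (mod 227)
15^2 = (15^1)^2 ≡ 15^2 = 225 ≡ 225 (mod 227)
15^4 = (15^2)^2 ≡ 225^2 = 50625 ≡ 4 (mod 227)
15^8 = (15^4)^2 ≡ 4^2 = 16 ≡ 16 (mod 227)
15^16 = (15^8)^2 ≡ 16^2 = 256 ≡ 29 (mod 227)
15^17 = 15^16 · 15^1 ≡ 29 · 15 ≡ 208 (mod 227).

208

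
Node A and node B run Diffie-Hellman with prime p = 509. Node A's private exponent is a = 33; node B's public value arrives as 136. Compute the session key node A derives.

Shared key K = 136^33 mod 509.
136^1 ≡ 136 (mod 509)
136^2 = (136^1)^2 ≡ 136^2 = 18496 ≡ 172 (mod 509)
136^4 = (136^2)^2 ≡ 172^2 = 29584 ≡ 62 (mod 509)
136^8 = (136^4)^2 ≡ 62^2 = 3844 ≡ 281 (mod 509)
136^16 = (136^8)^2 ≡ 281^2 = 78961 ≡ 66 (mod 509)
136^32 = (136^16)^2 ≡ 66^2 = 4356 ≡ 284 (mod 509)
136^33 = 136^32 · 136^1 ≡ 284 · 136 ≡ 449 (mod 509).

449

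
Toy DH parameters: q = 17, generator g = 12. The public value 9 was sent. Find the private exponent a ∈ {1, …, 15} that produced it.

10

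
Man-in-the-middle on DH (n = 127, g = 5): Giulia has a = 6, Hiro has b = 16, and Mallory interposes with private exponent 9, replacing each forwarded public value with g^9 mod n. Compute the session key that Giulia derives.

16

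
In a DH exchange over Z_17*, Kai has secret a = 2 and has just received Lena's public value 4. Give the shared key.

16

Shared key K = 4^2 mod 17.
4^1 ≡ 4 (mod 17)
4^2 = (4^1)^2 ≡ 4^2 = 16 ≡ 16 (mod 17)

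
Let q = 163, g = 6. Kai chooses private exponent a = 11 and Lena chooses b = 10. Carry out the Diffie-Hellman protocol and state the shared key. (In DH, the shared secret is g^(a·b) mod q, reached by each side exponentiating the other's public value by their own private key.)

36

Kai sends A = g^a mod q = 6^11 mod 163.
6^1 ≡ 6 (mod 163)
6^2 = (6^1)^2 ≡ 6^2 = 36 ≡ 36 (mod 163)
6^4 = (6^2)^2 ≡ 36^2 = 1296 ≡ 155 (mod 163)
6^8 = (6^4)^2 ≡ 155^2 = 24025 ≡ 64 (mod 163)
6^11 = 6^8 · 6^2 · 6^1 ≡ 64 · 36 · 6 ≡ 132 (mod 163).
So A = 132. Lena then computes K = A^b mod q = 132^10 mod 163.
132^1 ≡ 132 (mod 163)
132^2 = (132^1)^2 ≡ 132^2 = 17424 ≡ 146 (mod 163)
132^4 = (132^2)^2 ≡ 146^2 = 21316 ≡ 126 (mod 163)
132^8 = (132^4)^2 ≡ 126^2 = 15876 ≡ 65 (mod 163)
132^10 = 132^8 · 132^2 ≡ 65 · 146 ≡ 36 (mod 163).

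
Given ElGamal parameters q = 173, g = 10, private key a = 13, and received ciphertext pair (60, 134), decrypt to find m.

Shared mask s = c₁^a mod q = 60^13 mod 173.
60^1 ≡ 60 (mod 173)
60^2 = (60^1)^2 ≡ 60^2 = 3600 ≡ 140 (mod 173)
60^4 = (60^2)^2 ≡ 140^2 = 19600 ≡ 51 (mod 173)
60^8 = (60^4)^2 ≡ 51^2 = 2601 ≡ 6 (mod 173)
60^13 = 60^8 · 60^4 · 60^1 ≡ 6 · 51 · 60 ≡ 22 (mod 173).
So s = 22; s⁻¹ ≡ 118 (mod 173).
m = c₂ · s⁻¹ mod 173 = 134 · 118 mod 173 = 69.

69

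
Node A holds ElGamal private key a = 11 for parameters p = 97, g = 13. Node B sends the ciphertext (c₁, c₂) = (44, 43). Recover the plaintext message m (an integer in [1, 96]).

86

Shared mask s = c₁^a mod p = 44^11 mod 97.
44^1 ≡ 44 (mod 97)
44^2 = (44^1)^2 ≡ 44^2 = 1936 ≡ 93 (mod 97)
44^4 = (44^2)^2 ≡ 93^2 = 8649 ≡ 16 (mod 97)
44^8 = (44^4)^2 ≡ 16^2 = 256 ≡ 62 (mod 97)
44^11 = 44^8 · 44^2 · 44^1 ≡ 62 · 93 · 44 ≡ 49 (mod 97).
So s = 49; s⁻¹ ≡ 2 (mod 97).
m = c₂ · s⁻¹ mod 97 = 43 · 2 mod 97 = 86.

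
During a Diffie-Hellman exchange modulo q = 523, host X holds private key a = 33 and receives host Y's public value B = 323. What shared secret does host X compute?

Shared key K = 323^33 mod 523.
323^1 ≡ 323 (mod 523)
323^2 = (323^1)^2 ≡ 323^2 = 104329 ≡ 252 (mod 523)
323^4 = (323^2)^2 ≡ 252^2 = 63504 ≡ 221 (mod 523)
323^8 = (323^4)^2 ≡ 221^2 = 48841 ≡ 202 (mod 523)
323^16 = (323^8)^2 ≡ 202^2 = 40804 ≡ 10 (mod 523)
323^32 = (323^16)^2 ≡ 10^2 = 100 ≡ 100 (mod 523)
323^33 = 323^32 · 323^1 ≡ 100 · 323 ≡ 397 (mod 523).

397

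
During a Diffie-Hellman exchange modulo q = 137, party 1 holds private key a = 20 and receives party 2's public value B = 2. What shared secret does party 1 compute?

Shared key K = 2^20 mod 137.
2^1 ≡ 2 (mod 137)
2^2 = (2^1)^2 ≡ 2^2 = 4 ≡ 4 (mod 137)
2^4 = (2^2)^2 ≡ 4^2 = 16 ≡ 16 (mod 137)
2^8 = (2^4)^2 ≡ 16^2 = 256 ≡ 119 (mod 137)
2^16 = (2^8)^2 ≡ 119^2 = 14161 ≡ 50 (mod 137)
2^20 = 2^16 · 2^4 ≡ 50 · 16 ≡ 115 (mod 137).

115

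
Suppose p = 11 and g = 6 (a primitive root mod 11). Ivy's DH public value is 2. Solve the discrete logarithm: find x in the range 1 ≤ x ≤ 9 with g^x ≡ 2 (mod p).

Try successive powers of 6 modulo 11:
6^1 ≡ 6
6^2 ≡ 3
6^3 ≡ 7
6^4 ≡ 9
6^5 ≡ 10
6^6 ≡ 5
6^7 ≡ 8
6^8 ≡ 4
6^9 ≡ 2
Found: x = 9.

9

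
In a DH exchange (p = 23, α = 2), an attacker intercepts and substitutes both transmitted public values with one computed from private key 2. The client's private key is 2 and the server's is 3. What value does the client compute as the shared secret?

The client receives an attacker's public value M = 2^2 mod 23 instead of the honest one.
2^1 ≡ 2 (mod 23)
2^2 = (2^1)^2 ≡ 2^2 = 4 ≡ 4 (mod 23)
So M = 4. The client computes K = M^2 mod 23.
4^1 ≡ 4 (mod 23)
4^2 = (4^1)^2 ≡ 4^2 = 16 ≡ 16 (mod 23)

16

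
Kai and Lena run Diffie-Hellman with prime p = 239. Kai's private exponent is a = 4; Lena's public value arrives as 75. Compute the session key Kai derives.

132

Shared key K = 75^4 mod 239.
75^1 ≡ 75 (mod 239)
75^2 = (75^1)^2 ≡ 75^2 = 5625 ≡ 128 (mod 239)
75^4 = (75^2)^2 ≡ 128^2 = 16384 ≡ 132 (mod 239)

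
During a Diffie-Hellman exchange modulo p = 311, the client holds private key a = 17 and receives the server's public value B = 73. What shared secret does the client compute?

Shared key K = 73^17 mod 311.
73^1 ≡ 73 (mod 311)
73^2 = (73^1)^2 ≡ 73^2 = 5329 ≡ 42 (mod 311)
73^4 = (73^2)^2 ≡ 42^2 = 1764 ≡ 209 (mod 311)
73^8 = (73^4)^2 ≡ 209^2 = 43681 ≡ 141 (mod 311)
73^16 = (73^8)^2 ≡ 141^2 = 19881 ≡ 288 (mod 311)
73^17 = 73^16 · 73^1 ≡ 288 · 73 ≡ 187 (mod 311).

187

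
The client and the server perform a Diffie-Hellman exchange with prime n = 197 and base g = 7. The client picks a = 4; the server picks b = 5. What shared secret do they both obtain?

154

The client sends A = g^a mod n = 7^4 mod 197.
7^1 ≡ 7 (mod 197)
7^2 = (7^1)^2 ≡ 7^2 = 49 ≡ 49 (mod 197)
7^4 = (7^2)^2 ≡ 49^2 = 2401 ≡ 37 (mod 197)
So A = 37. The server then computes K = A^b mod n = 37^5 mod 197.
37^1 ≡ 37 (mod 197)
37^2 = (37^1)^2 ≡ 37^2 = 1369 ≡ 187 (mod 197)
37^4 = (37^2)^2 ≡ 187^2 = 34969 ≡ 100 (mod 197)
37^5 = 37^4 · 37^1 ≡ 100 · 37 ≡ 154 (mod 197).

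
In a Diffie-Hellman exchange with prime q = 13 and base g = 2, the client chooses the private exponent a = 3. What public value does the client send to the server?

8

Public value = 2^3 mod 13.
2^1 ≡ 2 (mod 13)
2^2 = (2^1)^2 ≡ 2^2 = 4 ≡ 4 (mod 13)
2^3 = 2^2 · 2^1 ≡ 4 · 2 ≡ 8 (mod 13).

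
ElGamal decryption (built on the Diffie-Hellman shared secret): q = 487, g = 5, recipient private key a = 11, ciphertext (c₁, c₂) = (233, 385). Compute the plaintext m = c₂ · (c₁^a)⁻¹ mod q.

97

Shared mask s = c₁^a mod q = 233^11 mod 487.
233^1 ≡ 233 (mod 487)
233^2 = (233^1)^2 ≡ 233^2 = 54289 ≡ 232 (mod 487)
233^4 = (233^2)^2 ≡ 232^2 = 53824 ≡ 254 (mod 487)
233^8 = (233^4)^2 ≡ 254^2 = 64516 ≡ 232 (mod 487)
233^11 = 233^8 · 233^2 · 233^1 ≡ 232 · 232 · 233 ≡ 255 (mod 487).
So s = 255; s⁻¹ ≡ 233 (mod 487).
m = c₂ · s⁻¹ mod 487 = 385 · 233 mod 487 = 97.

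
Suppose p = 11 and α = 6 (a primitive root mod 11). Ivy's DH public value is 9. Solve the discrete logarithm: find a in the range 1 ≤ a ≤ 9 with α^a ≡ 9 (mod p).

Try successive powers of 6 modulo 11:
6^1 ≡ 6
6^2 ≡ 3
6^3 ≡ 7
6^4 ≡ 9
Found: a = 4.

4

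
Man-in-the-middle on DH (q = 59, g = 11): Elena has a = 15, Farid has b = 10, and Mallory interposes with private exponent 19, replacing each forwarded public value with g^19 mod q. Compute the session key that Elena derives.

31

Elena receives Mallory's public value M = 11^19 mod 59 instead of the honest one.
11^1 ≡ 11 (mod 59)
11^2 = (11^1)^2 ≡ 11^2 = 121 ≡ 3 (mod 59)
11^4 = (11^2)^2 ≡ 3^2 = 9 ≡ 9 (mod 59)
11^8 = (11^4)^2 ≡ 9^2 = 81 ≡ 22 (mod 59)
11^16 = (11^8)^2 ≡ 22^2 = 484 ≡ 12 (mod 59)
11^19 = 11^16 · 11^2 · 11^1 ≡ 12 · 3 · 11 ≡ 42 (mod 59).
So M = 42. Elena computes K = M^15 mod 59.
42^1 ≡ 42 (mod 59)
42^2 = (42^1)^2 ≡ 42^2 = 1764 ≡ 53 (mod 59)
42^4 = (42^2)^2 ≡ 53^2 = 2809 ≡ 36 (mod 59)
42^8 = (42^4)^2 ≡ 36^2 = 1296 ≡ 57 (mod 59)
42^15 = 42^8 · 42^4 · 42^2 · 42^1 ≡ 57 · 36 · 53 · 42 ≡ 31 (mod 59).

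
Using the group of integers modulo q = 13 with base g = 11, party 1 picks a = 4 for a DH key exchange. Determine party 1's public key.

Public value = 11^{4} \pmod{13}.
11^1 ≡ 11 (mod 13)
11^2 = (11^1)^2 ≡ 11^2 = 121 ≡ 4 (mod 13)
11^4 = (11^2)^2 ≡ 4^2 = 16 ≡ 3 (mod 13)

3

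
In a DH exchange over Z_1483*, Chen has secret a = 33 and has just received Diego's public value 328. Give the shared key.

269

Shared key K = 328^33 mod 1483.
328^1 ≡ 328 (mod 1483)
328^2 = (328^1)^2 ≡ 328^2 = 107584 ≡ 808 (mod 1483)
328^4 = (328^2)^2 ≡ 808^2 = 652864 ≡ 344 (mod 1483)
328^8 = (328^4)^2 ≡ 344^2 = 118336 ≡ 1179 (mod 1483)
328^16 = (328^8)^2 ≡ 1179^2 = 1390041 ≡ 470 (mod 1483)
328^32 = (328^16)^2 ≡ 470^2 = 220900 ≡ 1416 (mod 1483)
328^33 = 328^32 · 328^1 ≡ 1416 · 328 ≡ 269 (mod 1483).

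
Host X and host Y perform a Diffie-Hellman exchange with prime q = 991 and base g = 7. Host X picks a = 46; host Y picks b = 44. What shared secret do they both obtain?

Host Y sends B = g^b mod q = 7^44 mod 991.
7^1 ≡ 7 (mod 991)
7^2 = (7^1)^2 ≡ 7^2 = 49 ≡ 49 (mod 991)
7^4 = (7^2)^2 ≡ 49^2 = 2401 ≡ 419 (mod 991)
7^8 = (7^4)^2 ≡ 419^2 = 175561 ≡ 154 (mod 991)
7^16 = (7^8)^2 ≡ 154^2 = 23716 ≡ 923 (mod 991)
7^32 = (7^16)^2 ≡ 923^2 = 851929 ≡ 660 (mod 991)
7^44 = 7^32 · 7^8 · 7^4 ≡ 660 · 154 · 419 ≡ 917 (mod 991).
So B = 917. Host X then computes K = B^a mod q = 917^46 mod 991.
917^1 ≡ 917 (mod 991)
917^2 = (917^1)^2 ≡ 917^2 = 840889 ≡ 521 (mod 991)
917^4 = (917^2)^2 ≡ 521^2 = 271441 ≡ 898 (mod 991)
917^8 = (917^4)^2 ≡ 898^2 = 806404 ≡ 721 (mod 991)
917^16 = (917^8)^2 ≡ 721^2 = 519841 ≡ 557 (mod 991)
917^32 = (917^16)^2 ≡ 557^2 = 310249 ≡ 66 (mod 991)
917^46 = 917^32 · 917^8 · 917^4 · 917^2 ≡ 66 · 721 · 898 · 521 ≡ 917 (mod 991).

917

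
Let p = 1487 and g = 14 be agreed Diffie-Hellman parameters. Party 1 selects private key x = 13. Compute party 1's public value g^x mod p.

Public value = 14^13 mod 1487.
14^1 ≡ 14 (mod 1487)
14^2 = (14^1)^2 ≡ 14^2 = 196 ≡ 196 (mod 1487)
14^4 = (14^2)^2 ≡ 196^2 = 38416 ≡ 1241 (mod 1487)
14^8 = (14^4)^2 ≡ 1241^2 = 1540081 ≡ 1036 (mod 1487)
14^13 = 14^8 · 14^4 · 14^1 ≡ 1036 · 1241 · 14 ≡ 816 (mod 1487).

816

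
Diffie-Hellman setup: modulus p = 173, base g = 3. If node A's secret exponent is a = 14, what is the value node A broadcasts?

38

Public value = 3^{14} \pmod{173}.
3^1 ≡ 3 (mod 173)
3^2 = (3^1)^2 ≡ 3^2 = 9 ≡ 9 (mod 173)
3^4 = (3^2)^2 ≡ 9^2 = 81 ≡ 81 (mod 173)
3^8 = (3^4)^2 ≡ 81^2 = 6561 ≡ 160 (mod 173)
3^14 = 3^8 · 3^4 · 3^2 ≡ 160 · 81 · 9 ≡ 38 (mod 173).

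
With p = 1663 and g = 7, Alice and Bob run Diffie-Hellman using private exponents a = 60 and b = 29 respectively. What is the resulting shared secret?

Bob sends B = g^b mod p = 7^29 mod 1663.
7^1 ≡ 7 (mod 1663)
7^2 = (7^1)^2 ≡ 7^2 = 49 ≡ 49 (mod 1663)
7^4 = (7^2)^2 ≡ 49^2 = 2401 ≡ 738 (mod 1663)
7^8 = (7^4)^2 ≡ 738^2 = 544644 ≡ 843 (mod 1663)
7^16 = (7^8)^2 ≡ 843^2 = 710649 ≡ 548 (mod 1663)
7^29 = 7^16 · 7^8 · 7^4 · 7^1 ≡ 548 · 843 · 738 · 7 ≡ 1244 (mod 1663).
So B = 1244. Alice then computes K = B^a mod p = 1244^60 mod 1663.
1244^1 ≡ 1244 (mod 1663)
1244^2 = (1244^1)^2 ≡ 1244^2 = 1547536 ≡ 946 (mod 1663)
1244^4 = (1244^2)^2 ≡ 946^2 = 894916 ≡ 222 (mod 1663)
1244^8 = (1244^4)^2 ≡ 222^2 = 49284 ≡ 1057 (mod 1663)
1244^16 = (1244^8)^2 ≡ 1057^2 = 1117249 ≡ 1376 (mod 1663)
1244^32 = (1244^16)^2 ≡ 1376^2 = 1893376 ≡ 882 (mod 1663)
1244^60 = 1244^32 · 1244^16 · 1244^8 · 1244^4 ≡ 882 · 1376 · 1057 · 222 ≡ 313 (mod 1663).

313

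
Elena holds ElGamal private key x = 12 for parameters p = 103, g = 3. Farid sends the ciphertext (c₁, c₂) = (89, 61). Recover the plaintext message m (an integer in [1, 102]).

13

Shared mask s = c₁^x mod p = 89^12 mod 103.
89^1 ≡ 89 (mod 103)
89^2 = (89^1)^2 ≡ 89^2 = 7921 ≡ 93 (mod 103)
89^4 = (89^2)^2 ≡ 93^2 = 8649 ≡ 100 (mod 103)
89^8 = (89^4)^2 ≡ 100^2 = 10000 ≡ 9 (mod 103)
89^12 = 89^8 · 89^4 ≡ 9 · 100 ≡ 76 (mod 103).
So s = 76; s⁻¹ ≡ 61 (mod 103).
m = c₂ · s⁻¹ mod 103 = 61 · 61 mod 103 = 13.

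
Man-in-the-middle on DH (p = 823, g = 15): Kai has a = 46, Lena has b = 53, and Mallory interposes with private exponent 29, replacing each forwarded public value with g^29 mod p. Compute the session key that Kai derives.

509

Kai receives Mallory's public value M = 15^29 mod 823 instead of the honest one.
15^1 ≡ 15 (mod 823)
15^2 = (15^1)^2 ≡ 15^2 = 225 ≡ 225 (mod 823)
15^4 = (15^2)^2 ≡ 225^2 = 50625 ≡ 422 (mod 823)
15^8 = (15^4)^2 ≡ 422^2 = 178084 ≡ 316 (mod 823)
15^16 = (15^8)^2 ≡ 316^2 = 99856 ≡ 273 (mod 823)
15^29 = 15^16 · 15^8 · 15^4 · 15^1 ≡ 273 · 316 · 422 · 15 ≡ 303 (mod 823).
So M = 303. Kai computes K = M^46 mod 823.
303^1 ≡ 303 (mod 823)
303^2 = (303^1)^2 ≡ 303^2 = 91809 ≡ 456 (mod 823)
303^4 = (303^2)^2 ≡ 456^2 = 207936 ≡ 540 (mod 823)
303^8 = (303^4)^2 ≡ 540^2 = 291600 ≡ 258 (mod 823)
303^16 = (303^8)^2 ≡ 258^2 = 66564 ≡ 724 (mod 823)
303^32 = (303^16)^2 ≡ 724^2 = 524176 ≡ 748 (mod 823)
303^46 = 303^32 · 303^8 · 303^4 · 303^2 ≡ 748 · 258 · 540 · 456 ≡ 509 (mod 823).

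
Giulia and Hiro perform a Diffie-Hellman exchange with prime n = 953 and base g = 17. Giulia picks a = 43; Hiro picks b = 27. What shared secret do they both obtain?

729

Hiro sends B = g^b mod n = 17^27 mod 953.
17^1 ≡ 17 (mod 953)
17^2 = (17^1)^2 ≡ 17^2 = 289 ≡ 289 (mod 953)
17^4 = (17^2)^2 ≡ 289^2 = 83521 ≡ 610 (mod 953)
17^8 = (17^4)^2 ≡ 610^2 = 372100 ≡ 430 (mod 953)
17^16 = (17^8)^2 ≡ 430^2 = 184900 ≡ 18 (mod 953)
17^27 = 17^16 · 17^8 · 17^2 · 17^1 ≡ 18 · 430 · 289 · 17 ≡ 14 (mod 953).
So B = 14. Giulia then computes K = B^a mod n = 14^43 mod 953.
14^1 ≡ 14 (mod 953)
14^2 = (14^1)^2 ≡ 14^2 = 196 ≡ 196 (mod 953)
14^4 = (14^2)^2 ≡ 196^2 = 38416 ≡ 296 (mod 953)
14^8 = (14^4)^2 ≡ 296^2 = 87616 ≡ 893 (mod 953)
14^16 = (14^8)^2 ≡ 893^2 = 797449 ≡ 741 (mod 953)
14^32 = (14^16)^2 ≡ 741^2 = 549081 ≡ 153 (mod 953)
14^43 = 14^32 · 14^8 · 14^2 · 14^1 ≡ 153 · 893 · 196 · 14 ≡ 729 (mod 953).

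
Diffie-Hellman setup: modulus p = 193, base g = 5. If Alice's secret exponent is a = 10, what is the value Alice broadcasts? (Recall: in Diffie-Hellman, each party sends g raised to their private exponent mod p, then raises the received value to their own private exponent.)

Public value = 5^10 (mod 193).
5^1 ≡ 5 (mod 193)
5^2 = (5^1)^2 ≡ 5^2 = 25 ≡ 25 (mod 193)
5^4 = (5^2)^2 ≡ 25^2 = 625 ≡ 46 (mod 193)
5^8 = (5^4)^2 ≡ 46^2 = 2116 ≡ 186 (mod 193)
5^10 = 5^8 · 5^2 ≡ 186 · 25 ≡ 18 (mod 193).

18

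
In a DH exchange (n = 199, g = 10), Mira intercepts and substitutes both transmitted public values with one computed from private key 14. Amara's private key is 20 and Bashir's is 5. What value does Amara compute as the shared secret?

145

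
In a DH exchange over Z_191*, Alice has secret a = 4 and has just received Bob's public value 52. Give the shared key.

136

Shared key K = 52^4 mod 191.
52^1 ≡ 52 (mod 191)
52^2 = (52^1)^2 ≡ 52^2 = 2704 ≡ 30 (mod 191)
52^4 = (52^2)^2 ≡ 30^2 = 900 ≡ 136 (mod 191)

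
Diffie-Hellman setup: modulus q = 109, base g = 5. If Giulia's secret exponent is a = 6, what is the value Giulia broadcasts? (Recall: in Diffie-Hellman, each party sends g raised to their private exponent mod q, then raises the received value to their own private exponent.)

Public value = 5^6 mod 109.
5^1 ≡ 5 (mod 109)
5^2 = (5^1)^2 ≡ 5^2 = 25 ≡ 25 (mod 109)
5^4 = (5^2)^2 ≡ 25^2 = 625 ≡ 80 (mod 109)
5^6 = 5^4 · 5^2 ≡ 80 · 25 ≡ 38 (mod 109).

38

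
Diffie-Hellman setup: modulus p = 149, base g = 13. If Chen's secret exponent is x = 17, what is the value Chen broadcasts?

146

Public value = 13^17 mod 149.
13^1 ≡ 13 (mod 149)
13^2 = (13^1)^2 ≡ 13^2 = 169 ≡ 20 (mod 149)
13^4 = (13^2)^2 ≡ 20^2 = 400 ≡ 102 (mod 149)
13^8 = (13^4)^2 ≡ 102^2 = 10404 ≡ 123 (mod 149)
13^16 = (13^8)^2 ≡ 123^2 = 15129 ≡ 80 (mod 149)
13^17 = 13^16 · 13^1 ≡ 80 · 13 ≡ 146 (mod 149).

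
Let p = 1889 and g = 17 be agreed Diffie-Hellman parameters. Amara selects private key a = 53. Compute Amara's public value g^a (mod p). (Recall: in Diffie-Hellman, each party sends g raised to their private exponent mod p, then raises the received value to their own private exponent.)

Public value = 17^53 (mod 1889).
17^1 ≡ 17 (mod 1889)
17^2 = (17^1)^2 ≡ 17^2 = 289 ≡ 289 (mod 1889)
17^4 = (17^2)^2 ≡ 289^2 = 83521 ≡ 405 (mod 1889)
17^8 = (17^4)^2 ≡ 405^2 = 164025 ≡ 1571 (mod 1889)
17^16 = (17^8)^2 ≡ 1571^2 = 2468041 ≡ 1007 (mod 1889)
17^32 = (17^16)^2 ≡ 1007^2 = 1014049 ≡ 1545 (mod 1889)
17^53 = 17^32 · 17^16 · 17^4 · 17^1 ≡ 1545 · 1007 · 405 · 17 ≡ 207 (mod 1889).

207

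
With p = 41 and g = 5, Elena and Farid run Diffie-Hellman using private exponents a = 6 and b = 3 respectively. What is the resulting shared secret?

23

Elena sends A = g^a mod p = 5^6 mod 41.
5^1 ≡ 5 (mod 41)
5^2 = (5^1)^2 ≡ 5^2 = 25 ≡ 25 (mod 41)
5^4 = (5^2)^2 ≡ 25^2 = 625 ≡ 10 (mod 41)
5^6 = 5^4 · 5^2 ≡ 10 · 25 ≡ 4 (mod 41).
So A = 4. Farid then computes K = A^b mod p = 4^3 mod 41.
4^1 ≡ 4 (mod 41)
4^2 = (4^1)^2 ≡ 4^2 = 16 ≡ 16 (mod 41)
4^3 = 4^2 · 4^1 ≡ 16 · 4 ≡ 23 (mod 41).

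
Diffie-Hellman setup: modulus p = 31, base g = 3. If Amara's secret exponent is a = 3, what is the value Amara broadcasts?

27

Public value = 3^3 mod 31.
3^1 ≡ 3 (mod 31)
3^2 = (3^1)^2 ≡ 3^2 = 9 ≡ 9 (mod 31)
3^3 = 3^2 · 3^1 ≡ 9 · 3 ≡ 27 (mod 31).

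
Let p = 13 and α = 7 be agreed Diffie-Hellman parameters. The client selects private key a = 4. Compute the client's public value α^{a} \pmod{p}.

Public value = 7^{4} \pmod{13}.
7^1 ≡ 7 (mod 13)
7^2 = (7^1)^2 ≡ 7^2 = 49 ≡ 10 (mod 13)
7^4 = (7^2)^2 ≡ 10^2 = 100 ≡ 9 (mod 13)

9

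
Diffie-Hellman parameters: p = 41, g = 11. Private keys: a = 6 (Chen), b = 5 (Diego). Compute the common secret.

32

Diego sends B = g^b mod p = 11^5 mod 41.
11^1 ≡ 11 (mod 41)
11^2 = (11^1)^2 ≡ 11^2 = 121 ≡ 39 (mod 41)
11^4 = (11^2)^2 ≡ 39^2 = 1521 ≡ 4 (mod 41)
11^5 = 11^4 · 11^1 ≡ 4 · 11 ≡ 3 (mod 41).
So B = 3. Chen then computes K = B^a mod p = 3^6 mod 41.
3^1 ≡ 3 (mod 41)
3^2 = (3^1)^2 ≡ 3^2 = 9 ≡ 9 (mod 41)
3^4 = (3^2)^2 ≡ 9^2 = 81 ≡ 40 (mod 41)
3^6 = 3^4 · 3^2 ≡ 40 · 9 ≡ 32 (mod 41).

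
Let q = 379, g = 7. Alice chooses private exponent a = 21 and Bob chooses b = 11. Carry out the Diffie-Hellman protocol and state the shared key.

Bob sends B = g^b mod q = 7^11 mod 379.
7^1 ≡ 7 (mod 379)
7^2 = (7^1)^2 ≡ 7^2 = 49 ≡ 49 (mod 379)
7^4 = (7^2)^2 ≡ 49^2 = 2401 ≡ 127 (mod 379)
7^8 = (7^4)^2 ≡ 127^2 = 16129 ≡ 211 (mod 379)
7^11 = 7^8 · 7^2 · 7^1 ≡ 211 · 49 · 7 ≡ 363 (mod 379).
So B = 363. Alice then computes K = B^a mod q = 363^21 mod 379.
363^1 ≡ 363 (mod 379)
363^2 = (363^1)^2 ≡ 363^2 = 131769 ≡ 256 (mod 379)
363^4 = (363^2)^2 ≡ 256^2 = 65536 ≡ 348 (mod 379)
363^8 = (363^4)^2 ≡ 348^2 = 121104 ≡ 203 (mod 379)
363^16 = (363^8)^2 ≡ 203^2 = 41209 ≡ 277 (mod 379)
363^21 = 363^16 · 363^4 · 363^1 ≡ 277 · 348 · 363 ≡ 194 (mod 379).

194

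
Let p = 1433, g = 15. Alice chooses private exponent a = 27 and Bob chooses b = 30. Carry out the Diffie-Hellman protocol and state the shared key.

Bob sends B = g^b mod p = 15^30 mod 1433.
15^1 ≡ 15 (mod 1433)
15^2 = (15^1)^2 ≡ 15^2 = 225 ≡ 225 (mod 1433)
15^4 = (15^2)^2 ≡ 225^2 = 50625 ≡ 470 (mod 1433)
15^8 = (15^4)^2 ≡ 470^2 = 220900 ≡ 218 (mod 1433)
15^16 = (15^8)^2 ≡ 218^2 = 47524 ≡ 235 (mod 1433)
15^30 = 15^16 · 15^8 · 15^4 · 15^2 ≡ 235 · 218 · 470 · 225 ≡ 1360 (mod 1433).
So B = 1360. Alice then computes K = B^a mod p = 1360^27 mod 1433.
1360^1 ≡ 1360 (mod 1433)
1360^2 = (1360^1)^2 ≡ 1360^2 = 1849600 ≡ 1030 (mod 1433)
1360^4 = (1360^2)^2 ≡ 1030^2 = 1060900 ≡ 480 (mod 1433)
1360^8 = (1360^4)^2 ≡ 480^2 = 230400 ≡ 1120 (mod 1433)
1360^16 = (1360^8)^2 ≡ 1120^2 = 1254400 ≡ 525 (mod 1433)
1360^27 = 1360^16 · 1360^8 · 1360^2 · 1360^1 ≡ 525 · 1120 · 1030 · 1360 ≡ 1346 (mod 1433).

1346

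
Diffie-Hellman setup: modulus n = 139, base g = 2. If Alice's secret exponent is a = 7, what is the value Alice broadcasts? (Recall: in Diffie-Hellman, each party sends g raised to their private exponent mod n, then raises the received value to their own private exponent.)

128

Public value = 2^7 mod 139.
2^1 ≡ 2 (mod 139)
2^2 = (2^1)^2 ≡ 2^2 = 4 ≡ 4 (mod 139)
2^4 = (2^2)^2 ≡ 4^2 = 16 ≡ 16 (mod 139)
2^7 = 2^4 · 2^2 · 2^1 ≡ 16 · 4 · 2 ≡ 128 (mod 139).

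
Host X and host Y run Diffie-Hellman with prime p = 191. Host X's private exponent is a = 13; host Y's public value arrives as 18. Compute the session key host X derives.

67

Shared key K = 18^13 mod 191.
18^1 ≡ 18 (mod 191)
18^2 = (18^1)^2 ≡ 18^2 = 324 ≡ 133 (mod 191)
18^4 = (18^2)^2 ≡ 133^2 = 17689 ≡ 117 (mod 191)
18^8 = (18^4)^2 ≡ 117^2 = 13689 ≡ 128 (mod 191)
18^13 = 18^8 · 18^4 · 18^1 ≡ 128 · 117 · 18 ≡ 67 (mod 191).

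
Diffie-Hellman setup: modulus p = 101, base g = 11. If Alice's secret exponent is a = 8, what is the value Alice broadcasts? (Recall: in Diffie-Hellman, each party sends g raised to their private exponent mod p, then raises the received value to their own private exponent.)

16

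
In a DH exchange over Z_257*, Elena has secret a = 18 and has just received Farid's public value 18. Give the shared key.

Shared key K = 18^18 mod 257.
18^1 ≡ 18 (mod 257)
18^2 = (18^1)^2 ≡ 18^2 = 324 ≡ 67 (mod 257)
18^4 = (18^2)^2 ≡ 67^2 = 4489 ≡ 120 (mod 257)
18^8 = (18^4)^2 ≡ 120^2 = 14400 ≡ 8 (mod 257)
18^16 = (18^8)^2 ≡ 8^2 = 64 ≡ 64 (mod 257)
18^18 = 18^16 · 18^2 ≡ 64 · 67 ≡ 176 (mod 257).

176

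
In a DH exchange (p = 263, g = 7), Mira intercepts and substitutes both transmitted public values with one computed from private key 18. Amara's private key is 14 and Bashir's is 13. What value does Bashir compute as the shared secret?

Bashir receives Mira's public value M = 7^18 mod 263 instead of the honest one.
7^1 ≡ 7 (mod 263)
7^2 = (7^1)^2 ≡ 7^2 = 49 ≡ 49 (mod 263)
7^4 = (7^2)^2 ≡ 49^2 = 2401 ≡ 34 (mod 263)
7^8 = (7^4)^2 ≡ 34^2 = 1156 ≡ 104 (mod 263)
7^16 = (7^8)^2 ≡ 104^2 = 10816 ≡ 33 (mod 263)
7^18 = 7^16 · 7^2 ≡ 33 · 49 ≡ 39 (mod 263).
So M = 39. Bashir computes K = M^13 mod 263.
39^1 ≡ 39 (mod 263)
39^2 = (39^1)^2 ≡ 39^2 = 1521 ≡ 206 (mod 263)
39^4 = (39^2)^2 ≡ 206^2 = 42436 ≡ 93 (mod 263)
39^8 = (39^4)^2 ≡ 93^2 = 8649 ≡ 233 (mod 263)
39^13 = 39^8 · 39^4 · 39^1 ≡ 233 · 93 · 39 ≡ 72 (mod 263).

72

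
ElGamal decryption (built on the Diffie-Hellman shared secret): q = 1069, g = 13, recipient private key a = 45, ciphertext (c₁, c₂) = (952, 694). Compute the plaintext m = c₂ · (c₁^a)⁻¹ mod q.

Shared mask s = c₁^a mod q = 952^45 mod 1069.
952^1 ≡ 952 (mod 1069)
952^2 = (952^1)^2 ≡ 952^2 = 906304 ≡ 861 (mod 1069)
952^4 = (952^2)^2 ≡ 861^2 = 741321 ≡ 504 (mod 1069)
952^8 = (952^4)^2 ≡ 504^2 = 254016 ≡ 663 (mod 1069)
952^16 = (952^8)^2 ≡ 663^2 = 439569 ≡ 210 (mod 1069)
952^32 = (952^16)^2 ≡ 210^2 = 44100 ≡ 271 (mod 1069)
952^45 = 952^32 · 952^8 · 952^4 · 952^1 ≡ 271 · 663 · 504 · 952 ≡ 953 (mod 1069).
So s = 953; s⁻¹ ≡ 599 (mod 1069).
m = c₂ · s⁻¹ mod 1069 = 694 · 599 mod 1069 = 934.

934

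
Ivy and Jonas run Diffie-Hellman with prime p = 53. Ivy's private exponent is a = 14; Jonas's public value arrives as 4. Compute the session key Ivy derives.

Shared key K = 4^14 mod 53.
4^1 ≡ 4 (mod 53)
4^2 = (4^1)^2 ≡ 4^2 = 16 ≡ 16 (mod 53)
4^4 = (4^2)^2 ≡ 16^2 = 256 ≡ 44 (mod 53)
4^8 = (4^4)^2 ≡ 44^2 = 1936 ≡ 28 (mod 53)
4^14 = 4^8 · 4^4 · 4^2 ≡ 28 · 44 · 16 ≡ 49 (mod 53).

49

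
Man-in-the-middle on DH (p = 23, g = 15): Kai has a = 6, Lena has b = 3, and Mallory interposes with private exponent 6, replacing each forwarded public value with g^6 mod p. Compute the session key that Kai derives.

6

Kai receives Mallory's public value M = 15^6 mod 23 instead of the honest one.
15^1 ≡ 15 (mod 23)
15^2 = (15^1)^2 ≡ 15^2 = 225 ≡ 18 (mod 23)
15^4 = (15^2)^2 ≡ 18^2 = 324 ≡ 2 (mod 23)
15^6 = 15^4 · 15^2 ≡ 2 · 18 ≡ 13 (mod 23).
So M = 13. Kai computes K = M^6 mod 23.
13^1 ≡ 13 (mod 23)
13^2 = (13^1)^2 ≡ 13^2 = 169 ≡ 8 (mod 23)
13^4 = (13^2)^2 ≡ 8^2 = 64 ≡ 18 (mod 23)
13^6 = 13^4 · 13^2 ≡ 18 · 8 ≡ 6 (mod 23).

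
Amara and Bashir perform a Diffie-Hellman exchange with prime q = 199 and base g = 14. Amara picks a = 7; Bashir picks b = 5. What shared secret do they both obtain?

Bashir sends B = g^b mod q = 14^5 mod 199.
14^1 ≡ 14 (mod 199)
14^2 = (14^1)^2 ≡ 14^2 = 196 ≡ 196 (mod 199)
14^4 = (14^2)^2 ≡ 196^2 = 38416 ≡ 9 (mod 199)
14^5 = 14^4 · 14^1 ≡ 9 · 14 ≡ 126 (mod 199).
So B = 126. Amara then computes K = B^a mod q = 126^7 mod 199.
126^1 ≡ 126 (mod 199)
126^2 = (126^1)^2 ≡ 126^2 = 15876 ≡ 155 (mod 199)
126^4 = (126^2)^2 ≡ 155^2 = 24025 ≡ 145 (mod 199)
126^7 = 126^4 · 126^2 · 126^1 ≡ 145 · 155 · 126 ≡ 80 (mod 199).

80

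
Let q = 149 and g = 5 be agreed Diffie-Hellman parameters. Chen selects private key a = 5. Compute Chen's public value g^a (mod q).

145

Public value = 5^5 (mod 149).
5^1 ≡ 5 (mod 149)
5^2 = (5^1)^2 ≡ 5^2 = 25 ≡ 25 (mod 149)
5^4 = (5^2)^2 ≡ 25^2 = 625 ≡ 29 (mod 149)
5^5 = 5^4 · 5^1 ≡ 29 · 5 ≡ 145 (mod 149).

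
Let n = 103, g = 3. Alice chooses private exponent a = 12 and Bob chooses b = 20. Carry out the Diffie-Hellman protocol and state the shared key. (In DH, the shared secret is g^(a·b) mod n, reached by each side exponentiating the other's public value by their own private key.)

9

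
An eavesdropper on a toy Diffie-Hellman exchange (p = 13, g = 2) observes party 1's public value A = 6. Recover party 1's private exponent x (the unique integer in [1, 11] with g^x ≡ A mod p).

5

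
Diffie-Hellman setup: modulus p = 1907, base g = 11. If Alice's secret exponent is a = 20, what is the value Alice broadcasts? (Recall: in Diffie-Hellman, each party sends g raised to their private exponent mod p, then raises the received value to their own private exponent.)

159

Public value = 11^20 (mod 1907).
11^1 ≡ 11 (mod 1907)
11^2 = (11^1)^2 ≡ 11^2 = 121 ≡ 121 (mod 1907)
11^4 = (11^2)^2 ≡ 121^2 = 14641 ≡ 1292 (mod 1907)
11^8 = (11^4)^2 ≡ 1292^2 = 1669264 ≡ 639 (mod 1907)
11^16 = (11^8)^2 ≡ 639^2 = 408321 ≡ 223 (mod 1907)
11^20 = 11^16 · 11^4 ≡ 223 · 1292 ≡ 159 (mod 1907).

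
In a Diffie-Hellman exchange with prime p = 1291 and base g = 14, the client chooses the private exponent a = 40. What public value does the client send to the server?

707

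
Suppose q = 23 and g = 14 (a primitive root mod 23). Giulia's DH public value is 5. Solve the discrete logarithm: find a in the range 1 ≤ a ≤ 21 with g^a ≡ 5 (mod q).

21

Try successive powers of 14 modulo 23:
14^1 ≡ 14
14^2 ≡ 12
14^3 ≡ 7
14^4 ≡ 6
14^5 ≡ 15
14^6 ≡ 3
14^7 ≡ 19
14^8 ≡ 13
14^9 ≡ 21
14^10 ≡ 18
14^11 ≡ 22
14^12 ≡ 9
14^13 ≡ 11
14^14 ≡ 16
14^15 ≡ 17
14^16 ≡ 8
14^17 ≡ 20
14^18 ≡ 4
14^19 ≡ 10
14^20 ≡ 2
14^21 ≡ 5
Found: a = 21.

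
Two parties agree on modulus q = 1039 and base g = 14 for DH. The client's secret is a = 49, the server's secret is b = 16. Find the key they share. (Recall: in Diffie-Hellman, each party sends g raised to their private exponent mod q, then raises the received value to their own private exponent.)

The server sends B = g^b mod q = 14^16 mod 1039.
14^1 ≡ 14 (mod 1039)
14^2 = (14^1)^2 ≡ 14^2 = 196 ≡ 196 (mod 1039)
14^4 = (14^2)^2 ≡ 196^2 = 38416 ≡ 1012 (mod 1039)
14^8 = (14^4)^2 ≡ 1012^2 = 1024144 ≡ 729 (mod 1039)
14^16 = (14^8)^2 ≡ 729^2 = 531441 ≡ 512 (mod 1039)
So B = 512. The client then computes K = B^a mod q = 512^49 mod 1039.
512^1 ≡ 512 (mod 1039)
512^2 = (512^1)^2 ≡ 512^2 = 262144 ≡ 316 (mod 1039)
512^4 = (512^2)^2 ≡ 316^2 = 99856 ≡ 112 (mod 1039)
512^8 = (512^4)^2 ≡ 112^2 = 12544 ≡ 76 (mod 1039)
512^16 = (512^8)^2 ≡ 76^2 = 5776 ≡ 581 (mod 1039)
512^32 = (512^16)^2 ≡ 581^2 = 337561 ≡ 925 (mod 1039)
512^49 = 512^32 · 512^16 · 512^1 ≡ 925 · 581 · 512 ≡ 113 (mod 1039).

113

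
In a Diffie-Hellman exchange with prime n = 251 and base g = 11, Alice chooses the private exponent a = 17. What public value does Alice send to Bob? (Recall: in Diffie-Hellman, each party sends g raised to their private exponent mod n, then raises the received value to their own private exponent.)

185

Public value = 11^17 mod 251.
11^1 ≡ 11 (mod 251)
11^2 = (11^1)^2 ≡ 11^2 = 121 ≡ 121 (mod 251)
11^4 = (11^2)^2 ≡ 121^2 = 14641 ≡ 83 (mod 251)
11^8 = (11^4)^2 ≡ 83^2 = 6889 ≡ 112 (mod 251)
11^16 = (11^8)^2 ≡ 112^2 = 12544 ≡ 245 (mod 251)
11^17 = 11^16 · 11^1 ≡ 245 · 11 ≡ 185 (mod 251).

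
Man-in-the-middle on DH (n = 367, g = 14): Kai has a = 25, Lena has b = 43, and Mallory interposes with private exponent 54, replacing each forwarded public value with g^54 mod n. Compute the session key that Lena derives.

87

Lena receives Mallory's public value M = 14^54 mod 367 instead of the honest one.
14^1 ≡ 14 (mod 367)
14^2 = (14^1)^2 ≡ 14^2 = 196 ≡ 196 (mod 367)
14^4 = (14^2)^2 ≡ 196^2 = 38416 ≡ 248 (mod 367)
14^8 = (14^4)^2 ≡ 248^2 = 61504 ≡ 215 (mod 367)
14^16 = (14^8)^2 ≡ 215^2 = 46225 ≡ 350 (mod 367)
14^32 = (14^16)^2 ≡ 350^2 = 122500 ≡ 289 (mod 367)
14^54 = 14^32 · 14^16 · 14^4 · 14^2 ≡ 289 · 350 · 248 · 196 ≡ 200 (mod 367).
So M = 200. Lena computes K = M^43 mod 367.
200^1 ≡ 200 (mod 367)
200^2 = (200^1)^2 ≡ 200^2 = 40000 ≡ 364 (mod 367)
200^4 = (200^2)^2 ≡ 364^2 = 132496 ≡ 9 (mod 367)
200^8 = (200^4)^2 ≡ 9^2 = 81 ≡ 81 (mod 367)
200^16 = (200^8)^2 ≡ 81^2 = 6561 ≡ 322 (mod 367)
200^32 = (200^16)^2 ≡ 322^2 = 103684 ≡ 190 (mod 367)
200^43 = 200^32 · 200^8 · 200^2 · 200^1 ≡ 190 · 81 · 364 · 200 ≡ 87 (mod 367).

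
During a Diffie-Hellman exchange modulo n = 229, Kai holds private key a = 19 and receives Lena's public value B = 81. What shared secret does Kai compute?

134

Shared key K = 81^19 mod 229.
81^1 ≡ 81 (mod 229)
81^2 = (81^1)^2 ≡ 81^2 = 6561 ≡ 149 (mod 229)
81^4 = (81^2)^2 ≡ 149^2 = 22201 ≡ 217 (mod 229)
81^8 = (81^4)^2 ≡ 217^2 = 47089 ≡ 144 (mod 229)
81^16 = (81^8)^2 ≡ 144^2 = 20736 ≡ 126 (mod 229)
81^19 = 81^16 · 81^2 · 81^1 ≡ 126 · 149 · 81 ≡ 134 (mod 229).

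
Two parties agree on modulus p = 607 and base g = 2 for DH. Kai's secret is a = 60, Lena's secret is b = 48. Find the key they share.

388

Lena sends B = g^b mod p = 2^48 mod 607.
2^1 ≡ 2 (mod 607)
2^2 = (2^1)^2 ≡ 2^2 = 4 ≡ 4 (mod 607)
2^4 = (2^2)^2 ≡ 4^2 = 16 ≡ 16 (mod 607)
2^8 = (2^4)^2 ≡ 16^2 = 256 ≡ 256 (mod 607)
2^16 = (2^8)^2 ≡ 256^2 = 65536 ≡ 587 (mod 607)
2^32 = (2^16)^2 ≡ 587^2 = 344569 ≡ 400 (mod 607)
2^48 = 2^32 · 2^16 ≡ 400 · 587 ≡ 498 (mod 607).
So B = 498. Kai then computes K = B^a mod p = 498^60 mod 607.
498^1 ≡ 498 (mod 607)
498^2 = (498^1)^2 ≡ 498^2 = 248004 ≡ 348 (mod 607)
498^4 = (498^2)^2 ≡ 348^2 = 121104 ≡ 311 (mod 607)
498^8 = (498^4)^2 ≡ 311^2 = 96721 ≡ 208 (mod 607)
498^16 = (498^8)^2 ≡ 208^2 = 43264 ≡ 167 (mod 607)
498^32 = (498^16)^2 ≡ 167^2 = 27889 ≡ 574 (mod 607)
498^60 = 498^32 · 498^16 · 498^8 · 498^4 ≡ 574 · 167 · 208 · 311 ≡ 388 (mod 607).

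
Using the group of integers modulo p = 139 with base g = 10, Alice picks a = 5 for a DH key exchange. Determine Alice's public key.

Public value = 10^5 mod 139.
10^1 ≡ 10 (mod 139)
10^2 = (10^1)^2 ≡ 10^2 = 100 ≡ 100 (mod 139)
10^4 = (10^2)^2 ≡ 100^2 = 10000 ≡ 131 (mod 139)
10^5 = 10^4 · 10^1 ≡ 131 · 10 ≡ 59 (mod 139).

59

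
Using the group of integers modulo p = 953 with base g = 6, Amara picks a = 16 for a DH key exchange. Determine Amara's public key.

18

Public value = 6^16 (mod 953).
6^1 ≡ 6 (mod 953)
6^2 = (6^1)^2 ≡ 6^2 = 36 ≡ 36 (mod 953)
6^4 = (6^2)^2 ≡ 36^2 = 1296 ≡ 343 (mod 953)
6^8 = (6^4)^2 ≡ 343^2 = 117649 ≡ 430 (mod 953)
6^16 = (6^8)^2 ≡ 430^2 = 184900 ≡ 18 (mod 953)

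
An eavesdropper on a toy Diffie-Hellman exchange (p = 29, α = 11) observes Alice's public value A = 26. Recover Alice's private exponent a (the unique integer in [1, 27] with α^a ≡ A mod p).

3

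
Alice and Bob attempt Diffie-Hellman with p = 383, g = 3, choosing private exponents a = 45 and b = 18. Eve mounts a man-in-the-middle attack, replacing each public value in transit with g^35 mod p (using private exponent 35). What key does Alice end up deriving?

338

Alice receives Eve's public value M = 3^35 mod 383 instead of the honest one.
3^1 ≡ 3 (mod 383)
3^2 = (3^1)^2 ≡ 3^2 = 9 ≡ 9 (mod 383)
3^4 = (3^2)^2 ≡ 9^2 = 81 ≡ 81 (mod 383)
3^8 = (3^4)^2 ≡ 81^2 = 6561 ≡ 50 (mod 383)
3^16 = (3^8)^2 ≡ 50^2 = 2500 ≡ 202 (mod 383)
3^32 = (3^16)^2 ≡ 202^2 = 40804 ≡ 206 (mod 383)
3^35 = 3^32 · 3^2 · 3^1 ≡ 206 · 9 · 3 ≡ 200 (mod 383).
So M = 200. Alice computes K = M^45 mod 383.
200^1 ≡ 200 (mod 383)
200^2 = (200^1)^2 ≡ 200^2 = 40000 ≡ 168 (mod 383)
200^4 = (200^2)^2 ≡ 168^2 = 28224 ≡ 265 (mod 383)
200^8 = (200^4)^2 ≡ 265^2 = 70225 ≡ 136 (mod 383)
200^16 = (200^8)^2 ≡ 136^2 = 18496 ≡ 112 (mod 383)
200^32 = (200^16)^2 ≡ 112^2 = 12544 ≡ 288 (mod 383)
200^45 = 200^32 · 200^8 · 200^4 · 200^1 ≡ 288 · 136 · 265 · 200 ≡ 338 (mod 383).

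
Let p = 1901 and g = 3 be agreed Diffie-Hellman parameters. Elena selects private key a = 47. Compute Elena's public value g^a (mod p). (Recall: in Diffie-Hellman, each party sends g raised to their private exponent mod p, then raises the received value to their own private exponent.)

1081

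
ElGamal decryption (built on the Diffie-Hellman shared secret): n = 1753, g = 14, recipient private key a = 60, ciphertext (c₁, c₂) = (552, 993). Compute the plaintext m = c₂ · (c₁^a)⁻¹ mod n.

924

Shared mask s = c₁^a mod n = 552^60 mod 1753.
552^1 ≡ 552 (mod 1753)
552^2 = (552^1)^2 ≡ 552^2 = 304704 ≡ 1435 (mod 1753)
552^4 = (552^2)^2 ≡ 1435^2 = 2059225 ≡ 1203 (mod 1753)
552^8 = (552^4)^2 ≡ 1203^2 = 1447209 ≡ 984 (mod 1753)
552^16 = (552^8)^2 ≡ 984^2 = 968256 ≡ 600 (mod 1753)
552^32 = (552^16)^2 ≡ 600^2 = 360000 ≡ 635 (mod 1753)
552^60 = 552^32 · 552^16 · 552^8 · 552^4 ≡ 635 · 600 · 984 · 1203 ≡ 1737 (mod 1753).
So s = 1737; s⁻¹ ≡ 986 (mod 1753).
m = c₂ · s⁻¹ mod 1753 = 993 · 986 mod 1753 = 924.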